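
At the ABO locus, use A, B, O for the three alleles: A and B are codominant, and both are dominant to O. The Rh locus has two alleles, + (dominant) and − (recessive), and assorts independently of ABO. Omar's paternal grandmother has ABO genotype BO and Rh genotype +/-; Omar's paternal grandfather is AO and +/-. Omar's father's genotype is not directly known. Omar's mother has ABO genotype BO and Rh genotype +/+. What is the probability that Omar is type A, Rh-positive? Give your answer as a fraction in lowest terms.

1/8

Omar's father's ABO genotype from BO × AO: 1/4 AB, 1/4 AO, 1/4 BO, 1/4 OO.
Crossing each possibility with the mother BO and summing P(type A): 1/4·1/4 + 1/4·1/4 + 1/4·0 + 1/4·0 = 1/8.
Similarly for Rh via the father's Rh distribution: P(Rh+) = 1.
Independent loci: 1/8 × 1 = 1/8.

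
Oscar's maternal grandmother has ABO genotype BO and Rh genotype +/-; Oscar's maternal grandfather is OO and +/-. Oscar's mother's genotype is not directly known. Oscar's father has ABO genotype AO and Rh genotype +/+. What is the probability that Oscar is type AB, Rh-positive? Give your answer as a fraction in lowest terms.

Oscar's mother's ABO genotype from BO × OO: 1/2 BO, 1/2 OO.
Crossing each possibility with the father AO and summing P(type AB): 1/2·1/4 + 1/2·0 = 1/8.
Similarly for Rh via the mother's Rh distribution: P(Rh+) = 1.
Independent loci: 1/8 × 1 = 1/8.

1/8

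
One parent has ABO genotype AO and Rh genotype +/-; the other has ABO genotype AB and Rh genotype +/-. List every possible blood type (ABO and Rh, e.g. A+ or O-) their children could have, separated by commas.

A+, A-, B+, B-, AB+, AB-

Gametes from AO × AB give offspring ABO genotypes AA, AB, AO, BO, i.e. phenotypes A, B, AB.
Rh cross +/- × +/- → phenotypes Rh+, Rh-.
Combining independently: A+, A-, B+, B-, AB+, AB-.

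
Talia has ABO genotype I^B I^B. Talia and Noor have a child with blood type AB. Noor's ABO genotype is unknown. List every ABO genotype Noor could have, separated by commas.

For each candidate genotype of Noor, check whether crossing it with I^B I^B can produce every observed child phenotype.
  I^A I^A → possible child types {AB} ✓
  I^A I^B → possible child types {B, AB} ✓
  I^A i → possible child types {B, AB} ✓
  I^B I^B → possible child types {B} ✗
  I^B i → possible child types {B} ✗
  i i → possible child types {B} ✗

I^A I^A, I^A I^B, I^A i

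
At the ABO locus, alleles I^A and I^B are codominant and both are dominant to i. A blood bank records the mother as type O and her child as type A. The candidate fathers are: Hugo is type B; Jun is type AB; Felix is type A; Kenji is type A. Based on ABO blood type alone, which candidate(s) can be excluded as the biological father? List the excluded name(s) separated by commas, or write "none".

A candidate is excluded only if no genotype consistent with his phenotype could produce a type A child with a type O mother.
Hugo (type B): no genotype consistent with that phenotype can produce a type-A child with a type-O mother.

Hugo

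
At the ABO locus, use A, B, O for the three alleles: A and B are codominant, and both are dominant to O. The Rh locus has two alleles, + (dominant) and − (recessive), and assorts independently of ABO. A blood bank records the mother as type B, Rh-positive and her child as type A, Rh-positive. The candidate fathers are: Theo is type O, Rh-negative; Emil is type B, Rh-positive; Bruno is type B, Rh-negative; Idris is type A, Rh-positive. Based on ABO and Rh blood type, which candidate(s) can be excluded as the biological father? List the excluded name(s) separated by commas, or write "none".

A candidate is excluded only if no genotype consistent with his phenotype could produce a type A, Rh-positive child with a type B, Rh-positive mother.
Theo (type O, Rh-): no genotype consistent with that phenotype can produce a type-A Rh+ child with a type-B mother.
Emil (type B, Rh+): no genotype consistent with that phenotype can produce a type-A Rh+ child with a type-B mother.
Bruno (type B, Rh-): no genotype consistent with that phenotype can produce a type-A Rh+ child with a type-B mother.

Theo, Emil, Bruno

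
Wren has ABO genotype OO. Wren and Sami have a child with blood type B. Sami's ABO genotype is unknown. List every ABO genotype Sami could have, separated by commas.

AB, BB, BO

For each candidate genotype of Sami, check whether crossing it with OO can produce every observed child phenotype.
  AA → possible child types {A} ✗
  AB → possible child types {A, B} ✓
  AO → possible child types {O, A} ✗
  BB → possible child types {B} ✓
  BO → possible child types {O, B} ✓
  OO → possible child types {O} ✗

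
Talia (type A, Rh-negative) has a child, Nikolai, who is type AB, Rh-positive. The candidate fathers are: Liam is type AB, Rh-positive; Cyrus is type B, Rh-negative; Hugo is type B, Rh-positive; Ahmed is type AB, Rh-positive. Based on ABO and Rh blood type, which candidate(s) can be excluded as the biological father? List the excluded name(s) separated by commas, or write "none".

A candidate is excluded only if no genotype consistent with his phenotype could produce a type AB, Rh-positive child with a type A, Rh-negative mother.
Cyrus (type B, Rh-): no genotype consistent with that phenotype can produce a type-AB Rh+ child with a type-A mother.

Cyrus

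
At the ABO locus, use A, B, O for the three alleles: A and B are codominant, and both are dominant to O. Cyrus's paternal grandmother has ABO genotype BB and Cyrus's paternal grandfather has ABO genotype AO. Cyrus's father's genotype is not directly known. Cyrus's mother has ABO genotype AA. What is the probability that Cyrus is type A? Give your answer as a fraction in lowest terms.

Cyrus's father's ABO genotype from BB × AO: 1/2 AB, 1/2 BO.
Crossing each possibility with the mother AA and summing P(type A): 1/2·1/2 + 1/2·1/2 = 1/2.

1/2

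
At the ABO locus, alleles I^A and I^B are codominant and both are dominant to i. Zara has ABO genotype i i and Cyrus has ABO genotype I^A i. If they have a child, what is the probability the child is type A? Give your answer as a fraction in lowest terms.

ABO cross i i × I^A i → offspring phenotypes: 1/2 O, 1/2 A.
So P(type A) = 1/2.

1/2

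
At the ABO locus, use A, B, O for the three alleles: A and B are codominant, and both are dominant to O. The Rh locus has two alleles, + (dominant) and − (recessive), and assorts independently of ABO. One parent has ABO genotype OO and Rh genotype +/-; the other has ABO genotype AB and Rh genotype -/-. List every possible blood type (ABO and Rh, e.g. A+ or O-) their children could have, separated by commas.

A+, A-, B+, B-

Gametes from OO × AB give offspring ABO genotypes AO, BO, i.e. phenotypes A, B.
Rh cross +/- × -/- → phenotypes Rh+, Rh-.
Combining independently: A+, A-, B+, B-.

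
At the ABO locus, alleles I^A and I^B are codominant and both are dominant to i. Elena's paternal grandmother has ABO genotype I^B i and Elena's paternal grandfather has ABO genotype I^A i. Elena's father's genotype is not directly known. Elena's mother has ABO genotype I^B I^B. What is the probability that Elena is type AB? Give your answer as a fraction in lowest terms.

Elena's father's ABO genotype from I^B i × I^A i: 1/4 I^A I^B, 1/4 I^A i, 1/4 I^B i, 1/4 i i.
Crossing each possibility with the mother I^B I^B and summing P(type AB): 1/4·1/2 + 1/4·1/2 + 1/4·0 + 1/4·0 = 1/4.

1/4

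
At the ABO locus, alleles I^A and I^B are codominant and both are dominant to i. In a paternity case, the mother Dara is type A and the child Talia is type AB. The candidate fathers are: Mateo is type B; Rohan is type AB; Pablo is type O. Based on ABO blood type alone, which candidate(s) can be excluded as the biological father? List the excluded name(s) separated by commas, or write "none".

Pablo

A candidate is excluded only if no genotype consistent with his phenotype could produce a type AB child with a type A mother.
Pablo (type O): no genotype consistent with that phenotype can produce a type-AB child with a type-A mother.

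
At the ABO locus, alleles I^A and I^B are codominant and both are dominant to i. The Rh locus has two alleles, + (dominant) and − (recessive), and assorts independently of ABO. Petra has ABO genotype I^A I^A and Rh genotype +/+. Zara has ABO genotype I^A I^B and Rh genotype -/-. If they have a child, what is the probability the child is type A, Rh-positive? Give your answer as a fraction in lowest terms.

ABO cross I^A I^A × I^A I^B → offspring phenotypes: 1/2 A, 1/2 AB.
Rh cross +/+ × -/- → 1 Rh+.
Independent loci: P(type A, Rh-positive) = 1/2 × 1 = 1/2.

1/2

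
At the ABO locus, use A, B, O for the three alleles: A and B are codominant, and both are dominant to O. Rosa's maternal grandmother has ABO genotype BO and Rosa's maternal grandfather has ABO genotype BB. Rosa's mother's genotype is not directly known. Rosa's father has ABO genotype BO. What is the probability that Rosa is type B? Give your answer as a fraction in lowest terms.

7/8

Rosa's mother's ABO genotype from BO × BB: 1/2 BB, 1/2 BO.
Crossing each possibility with the father BO and summing P(type B): 1/2·1 + 1/2·3/4 = 7/8.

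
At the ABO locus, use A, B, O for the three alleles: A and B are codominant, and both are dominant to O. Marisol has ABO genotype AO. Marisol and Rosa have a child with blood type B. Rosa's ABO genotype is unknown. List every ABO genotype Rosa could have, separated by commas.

AB, BB, BO

For each candidate genotype of Rosa, check whether crossing it with AO can produce every observed child phenotype.
  AA → possible child types {A} ✗
  AB → possible child types {A, B, AB} ✓
  AO → possible child types {O, A} ✗
  BB → possible child types {B, AB} ✓
  BO → possible child types {O, A, B, AB} ✓
  OO → possible child types {O, A} ✗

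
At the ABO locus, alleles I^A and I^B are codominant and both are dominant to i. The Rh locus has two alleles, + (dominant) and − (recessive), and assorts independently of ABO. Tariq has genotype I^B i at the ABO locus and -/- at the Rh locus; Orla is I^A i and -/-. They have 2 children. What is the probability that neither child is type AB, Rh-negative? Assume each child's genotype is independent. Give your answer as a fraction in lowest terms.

ABO cross I^B i × I^A i → 1/4 O, 1/4 A, 1/4 B, 1/4 AB.
Rh cross -/- × -/- → 1 Rh-; so P(type AB, Rh-negative) = 1/4 × 1 = 1/4 per child.
P(not type AB, Rh-negative) = 3/4 for one child; (3/4)^2 = 9/16.

9/16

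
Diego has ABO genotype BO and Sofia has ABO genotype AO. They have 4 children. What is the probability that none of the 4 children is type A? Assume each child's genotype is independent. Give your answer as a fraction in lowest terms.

ABO cross BO × AO → 1/4 O, 1/4 A, 1/4 B, 1/4 AB.
So P(type A) = 1/4 per child.
P(not type A) = 3/4 for one child; (3/4)^4 = 81/256.

81/256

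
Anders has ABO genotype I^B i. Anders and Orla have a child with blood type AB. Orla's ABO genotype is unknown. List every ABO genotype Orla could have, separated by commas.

For each candidate genotype of Orla, check whether crossing it with I^B i can produce every observed child phenotype.
  I^A I^A → possible child types {A, AB} ✓
  I^A I^B → possible child types {A, B, AB} ✓
  I^A i → possible child types {O, A, B, AB} ✓
  I^B I^B → possible child types {B} ✗
  I^B i → possible child types {O, B} ✗
  i i → possible child types {O, B} ✗

I^A I^A, I^A I^B, I^A i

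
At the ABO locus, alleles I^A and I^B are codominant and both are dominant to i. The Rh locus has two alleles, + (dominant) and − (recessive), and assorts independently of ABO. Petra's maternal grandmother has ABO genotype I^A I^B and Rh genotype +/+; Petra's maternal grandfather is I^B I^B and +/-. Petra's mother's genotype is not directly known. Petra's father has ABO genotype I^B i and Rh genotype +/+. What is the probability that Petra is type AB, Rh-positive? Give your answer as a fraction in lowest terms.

Petra's mother's ABO genotype from I^A I^B × I^B I^B: 1/2 I^A I^B, 1/2 I^B I^B.
Crossing each possibility with the father I^B i and summing P(type AB): 1/2·1/4 + 1/2·0 = 1/8.
Similarly for Rh via the mother's Rh distribution: P(Rh+) = 1.
Independent loci: 1/8 × 1 = 1/8.

1/8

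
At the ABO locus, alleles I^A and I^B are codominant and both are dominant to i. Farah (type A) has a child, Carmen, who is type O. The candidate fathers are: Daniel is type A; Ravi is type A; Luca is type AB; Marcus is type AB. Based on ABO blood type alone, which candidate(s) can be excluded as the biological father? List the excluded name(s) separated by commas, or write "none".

Luca, Marcus

A candidate is excluded only if no genotype consistent with his phenotype could produce a type O child with a type A mother.
Luca (type AB): no genotype consistent with that phenotype can produce a type-O child with a type-A mother.
Marcus (type AB): no genotype consistent with that phenotype can produce a type-O child with a type-A mother.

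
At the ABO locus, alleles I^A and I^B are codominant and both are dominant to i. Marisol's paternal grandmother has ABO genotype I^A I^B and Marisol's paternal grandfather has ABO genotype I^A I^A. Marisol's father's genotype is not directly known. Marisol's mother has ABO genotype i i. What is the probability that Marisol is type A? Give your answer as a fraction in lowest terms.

Marisol's father's ABO genotype from I^A I^B × I^A I^A: 1/2 I^A I^A, 1/2 I^A I^B.
Crossing each possibility with the mother i i and summing P(type A): 1/2·1 + 1/2·1/2 = 3/4.

3/4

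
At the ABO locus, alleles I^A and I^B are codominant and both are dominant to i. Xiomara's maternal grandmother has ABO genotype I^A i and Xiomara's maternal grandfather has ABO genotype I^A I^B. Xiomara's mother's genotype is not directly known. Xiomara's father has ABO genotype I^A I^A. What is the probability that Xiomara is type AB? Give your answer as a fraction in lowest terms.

Xiomara's mother's ABO genotype from I^A i × I^A I^B: 1/4 I^A I^A, 1/4 I^A I^B, 1/4 I^A i, 1/4 I^B i.
Crossing each possibility with the father I^A I^A and summing P(type AB): 1/4·0 + 1/4·1/2 + 1/4·0 + 1/4·1/2 = 1/4.

1/4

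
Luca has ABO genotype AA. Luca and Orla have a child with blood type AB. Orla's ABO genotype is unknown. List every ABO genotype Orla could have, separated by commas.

AB, BB, BO

For each candidate genotype of Orla, check whether crossing it with AA can produce every observed child phenotype.
  AA → possible child types {A} ✗
  AB → possible child types {A, AB} ✓
  AO → possible child types {A} ✗
  BB → possible child types {AB} ✓
  BO → possible child types {A, AB} ✓
  OO → possible child types {A} ✗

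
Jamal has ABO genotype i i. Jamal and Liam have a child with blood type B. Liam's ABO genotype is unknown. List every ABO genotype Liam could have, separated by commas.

I^A I^B, I^B I^B, I^B i

For each candidate genotype of Liam, check whether crossing it with i i can produce every observed child phenotype.
  I^A I^A → possible child types {A} ✗
  I^A I^B → possible child types {A, B} ✓
  I^A i → possible child types {O, A} ✗
  I^B I^B → possible child types {B} ✓
  I^B i → possible child types {O, B} ✓
  i i → possible child types {O} ✗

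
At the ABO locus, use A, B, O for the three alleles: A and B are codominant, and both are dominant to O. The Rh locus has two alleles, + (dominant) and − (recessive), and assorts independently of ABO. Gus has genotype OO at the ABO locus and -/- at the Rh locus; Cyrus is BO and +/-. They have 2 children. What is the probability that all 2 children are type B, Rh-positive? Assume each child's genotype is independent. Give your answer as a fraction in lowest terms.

1/16

ABO cross OO × BO → 1/2 O, 1/2 B.
Rh cross -/- × +/- → 1/2 Rh+, 1/2 Rh-; so P(type B, Rh-positive) = 1/2 × 1/2 = 1/4 per child.
All 2 independent: (1/4)^2 = 1/16.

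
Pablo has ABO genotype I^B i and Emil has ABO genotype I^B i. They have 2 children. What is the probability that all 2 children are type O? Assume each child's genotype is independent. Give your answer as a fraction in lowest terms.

ABO cross I^B i × I^B i → 1/4 O, 3/4 B.
So P(type O) = 1/4 per child.
All 2 independent: (1/4)^2 = 1/16.

1/16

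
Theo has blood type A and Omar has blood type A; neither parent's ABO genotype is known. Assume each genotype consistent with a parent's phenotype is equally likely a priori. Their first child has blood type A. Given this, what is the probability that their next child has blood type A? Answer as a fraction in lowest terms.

19/20

Possible genotypes: Theo ∈ {I^A I^A, I^A i}; Omar ∈ {I^A I^A, I^A i}.
Weight each parental genotype pair by prior × P(type-A child):
  I^A I^A × I^A I^A: posterior weight 4/15; P(next child type A) = 1.
  I^A I^A × I^A i: posterior weight 4/15; P(next child type A) = 1.
  I^A i × I^A I^A: posterior weight 4/15; P(next child type A) = 1.
  I^A i × I^A i: posterior weight 1/5; P(next child type A) = 3/4.
Weighted sum = 19/20.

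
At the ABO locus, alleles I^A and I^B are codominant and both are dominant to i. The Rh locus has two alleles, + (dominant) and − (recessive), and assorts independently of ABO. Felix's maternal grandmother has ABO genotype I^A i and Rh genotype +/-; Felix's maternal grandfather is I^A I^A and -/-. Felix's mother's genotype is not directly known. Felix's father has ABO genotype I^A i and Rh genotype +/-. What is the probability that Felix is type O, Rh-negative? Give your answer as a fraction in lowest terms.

Felix's mother's ABO genotype from I^A i × I^A I^A: 1/2 I^A I^A, 1/2 I^A i.
Crossing each possibility with the father I^A i and summing P(type O): 1/2·0 + 1/2·1/4 = 1/8.
Similarly for Rh via the mother's Rh distribution: P(Rh-) = 3/8.
Independent loci: 1/8 × 3/8 = 3/64.

3/64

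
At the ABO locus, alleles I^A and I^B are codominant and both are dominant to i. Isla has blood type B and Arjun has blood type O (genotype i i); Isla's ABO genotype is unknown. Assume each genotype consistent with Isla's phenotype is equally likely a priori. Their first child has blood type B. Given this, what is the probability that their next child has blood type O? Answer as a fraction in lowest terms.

Possible genotypes: Isla ∈ {I^B I^B, I^B i}; Arjun ∈ {i i}.
Weight each parental genotype pair by prior × P(type-B child):
  I^B I^B × i i: posterior weight 2/3; P(next child type O) = 0.
  I^B i × i i: posterior weight 1/3; P(next child type O) = 1/2.
Weighted sum = 1/6.

1/6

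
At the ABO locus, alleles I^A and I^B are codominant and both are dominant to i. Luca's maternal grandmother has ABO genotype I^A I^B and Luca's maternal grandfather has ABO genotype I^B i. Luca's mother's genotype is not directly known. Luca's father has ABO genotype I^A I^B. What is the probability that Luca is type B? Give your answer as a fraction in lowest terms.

3/8

Luca's mother's ABO genotype from I^A I^B × I^B i: 1/4 I^A I^B, 1/4 I^A i, 1/4 I^B I^B, 1/4 I^B i.
Crossing each possibility with the father I^A I^B and summing P(type B): 1/4·1/4 + 1/4·1/4 + 1/4·1/2 + 1/4·1/2 = 3/8.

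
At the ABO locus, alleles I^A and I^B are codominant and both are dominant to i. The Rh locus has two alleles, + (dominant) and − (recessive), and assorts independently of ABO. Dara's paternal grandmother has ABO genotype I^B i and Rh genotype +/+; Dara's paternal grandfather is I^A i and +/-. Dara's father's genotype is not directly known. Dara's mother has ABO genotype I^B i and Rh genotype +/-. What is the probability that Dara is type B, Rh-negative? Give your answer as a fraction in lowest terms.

Dara's father's ABO genotype from I^B i × I^A i: 1/4 I^A I^B, 1/4 I^A i, 1/4 I^B i, 1/4 i i.
Crossing each possibility with the mother I^B i and summing P(type B): 1/4·1/2 + 1/4·1/4 + 1/4·3/4 + 1/4·1/2 = 1/2.
Similarly for Rh via the father's Rh distribution: P(Rh-) = 1/8.
Independent loci: 1/2 × 1/8 = 1/16.

1/16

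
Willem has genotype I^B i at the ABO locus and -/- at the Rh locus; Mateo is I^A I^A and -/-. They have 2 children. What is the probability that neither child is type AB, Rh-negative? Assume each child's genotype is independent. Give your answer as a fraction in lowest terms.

ABO cross I^B i × I^A I^A → 1/2 A, 1/2 AB.
Rh cross -/- × -/- → 1 Rh-; so P(type AB, Rh-negative) = 1/2 × 1 = 1/2 per child.
P(not type AB, Rh-negative) = 1/2 for one child; (1/2)^2 = 1/4.

1/4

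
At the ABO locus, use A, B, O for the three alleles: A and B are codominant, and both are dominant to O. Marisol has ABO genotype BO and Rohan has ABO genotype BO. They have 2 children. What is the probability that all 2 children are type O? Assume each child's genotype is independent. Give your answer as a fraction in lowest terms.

ABO cross BO × BO → 1/4 O, 3/4 B.
So P(type O) = 1/4 per child.
All 2 independent: (1/4)^2 = 1/16.

1/16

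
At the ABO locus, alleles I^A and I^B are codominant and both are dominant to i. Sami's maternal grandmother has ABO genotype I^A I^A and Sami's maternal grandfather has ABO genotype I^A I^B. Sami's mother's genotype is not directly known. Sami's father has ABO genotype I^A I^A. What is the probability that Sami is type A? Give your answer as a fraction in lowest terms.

3/4

Sami's mother's ABO genotype from I^A I^A × I^A I^B: 1/2 I^A I^A, 1/2 I^A I^B.
Crossing each possibility with the father I^A I^A and summing P(type A): 1/2·1 + 1/2·1/2 = 3/4.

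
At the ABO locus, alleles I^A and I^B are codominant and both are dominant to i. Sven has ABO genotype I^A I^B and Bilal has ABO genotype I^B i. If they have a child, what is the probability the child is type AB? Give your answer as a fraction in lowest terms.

ABO cross I^A I^B × I^B i → offspring phenotypes: 1/4 A, 1/2 B, 1/4 AB.
So P(type AB) = 1/4.

1/4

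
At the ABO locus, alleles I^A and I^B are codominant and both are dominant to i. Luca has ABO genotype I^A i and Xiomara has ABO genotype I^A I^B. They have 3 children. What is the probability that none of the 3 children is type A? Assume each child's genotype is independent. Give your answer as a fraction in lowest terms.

1/8

ABO cross I^A i × I^A I^B → 1/2 A, 1/4 B, 1/4 AB.
So P(type A) = 1/2 per child.
P(not type A) = 1/2 for one child; (1/2)^3 = 1/8.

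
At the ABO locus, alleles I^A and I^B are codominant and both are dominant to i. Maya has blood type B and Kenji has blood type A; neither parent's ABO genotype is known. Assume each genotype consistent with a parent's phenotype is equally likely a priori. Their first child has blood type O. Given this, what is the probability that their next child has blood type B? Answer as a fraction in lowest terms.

1/4

Possible genotypes: Maya ∈ {I^B I^B, I^B i}; Kenji ∈ {I^A I^A, I^A i}.
Weight each parental genotype pair by prior × P(type-O child):
  I^B i × I^A i: posterior weight 1; P(next child type B) = 1/4.
Weighted sum = 1/4.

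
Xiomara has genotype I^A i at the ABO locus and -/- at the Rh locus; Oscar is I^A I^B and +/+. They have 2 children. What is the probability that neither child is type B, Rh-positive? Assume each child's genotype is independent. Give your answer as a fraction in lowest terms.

ABO cross I^A i × I^A I^B → 1/2 A, 1/4 B, 1/4 AB.
Rh cross -/- × +/+ → 1 Rh+; so P(type B, Rh-positive) = 1/4 × 1 = 1/4 per child.
P(not type B, Rh-positive) = 3/4 for one child; (3/4)^2 = 9/16.

9/16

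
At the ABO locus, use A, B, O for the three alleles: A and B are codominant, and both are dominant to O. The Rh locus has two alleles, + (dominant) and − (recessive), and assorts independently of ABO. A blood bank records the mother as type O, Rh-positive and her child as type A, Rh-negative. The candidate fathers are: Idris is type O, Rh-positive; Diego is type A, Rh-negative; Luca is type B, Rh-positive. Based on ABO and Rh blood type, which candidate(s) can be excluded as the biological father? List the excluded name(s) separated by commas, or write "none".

A candidate is excluded only if no genotype consistent with his phenotype could produce a type A, Rh-negative child with a type O, Rh-positive mother.
Idris (type O, Rh+): no genotype consistent with that phenotype can produce a type-A Rh- child with a type-O mother.
Luca (type B, Rh+): no genotype consistent with that phenotype can produce a type-A Rh- child with a type-O mother.

Idris, Luca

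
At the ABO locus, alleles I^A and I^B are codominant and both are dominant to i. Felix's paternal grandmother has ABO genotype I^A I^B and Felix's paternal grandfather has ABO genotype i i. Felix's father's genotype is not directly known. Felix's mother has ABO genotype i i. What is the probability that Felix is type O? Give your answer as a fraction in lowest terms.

1/2

Felix's father's ABO genotype from I^A I^B × i i: 1/2 I^A i, 1/2 I^B i.
Crossing each possibility with the mother i i and summing P(type O): 1/2·1/2 + 1/2·1/2 = 1/2.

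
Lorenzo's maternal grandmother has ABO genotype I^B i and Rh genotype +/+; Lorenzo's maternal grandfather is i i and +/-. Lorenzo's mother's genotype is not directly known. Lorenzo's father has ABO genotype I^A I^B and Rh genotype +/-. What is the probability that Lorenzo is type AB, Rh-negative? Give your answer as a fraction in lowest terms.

1/64

Lorenzo's mother's ABO genotype from I^B i × i i: 1/2 I^B i, 1/2 i i.
Crossing each possibility with the father I^A I^B and summing P(type AB): 1/2·1/4 + 1/2·0 = 1/8.
Similarly for Rh via the mother's Rh distribution: P(Rh-) = 1/8.
Independent loci: 1/8 × 1/8 = 1/64.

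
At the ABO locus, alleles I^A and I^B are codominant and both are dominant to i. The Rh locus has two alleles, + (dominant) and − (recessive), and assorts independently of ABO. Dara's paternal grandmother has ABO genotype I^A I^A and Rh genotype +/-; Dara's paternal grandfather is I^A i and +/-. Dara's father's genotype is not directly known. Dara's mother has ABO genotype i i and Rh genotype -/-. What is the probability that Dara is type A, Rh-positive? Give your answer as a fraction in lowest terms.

3/8

Dara's father's ABO genotype from I^A I^A × I^A i: 1/2 I^A I^A, 1/2 I^A i.
Crossing each possibility with the mother i i and summing P(type A): 1/2·1 + 1/2·1/2 = 3/4.
Similarly for Rh via the father's Rh distribution: P(Rh+) = 1/2.
Independent loci: 3/4 × 1/2 = 3/8.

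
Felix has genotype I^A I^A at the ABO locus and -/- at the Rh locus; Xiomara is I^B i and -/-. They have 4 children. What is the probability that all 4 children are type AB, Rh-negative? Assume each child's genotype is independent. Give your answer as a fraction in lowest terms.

1/16

ABO cross I^A I^A × I^B i → 1/2 A, 1/2 AB.
Rh cross -/- × -/- → 1 Rh-; so P(type AB, Rh-negative) = 1/2 × 1 = 1/2 per child.
All 4 independent: (1/2)^4 = 1/16.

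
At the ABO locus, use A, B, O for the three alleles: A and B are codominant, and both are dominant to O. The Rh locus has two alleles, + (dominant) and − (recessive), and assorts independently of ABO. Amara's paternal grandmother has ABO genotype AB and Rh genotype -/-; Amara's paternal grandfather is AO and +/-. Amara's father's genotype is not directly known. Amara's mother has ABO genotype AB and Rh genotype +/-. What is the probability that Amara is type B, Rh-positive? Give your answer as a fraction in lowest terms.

Amara's father's ABO genotype from AB × AO: 1/4 AA, 1/4 AB, 1/4 AO, 1/4 BO.
Crossing each possibility with the mother AB and summing P(type B): 1/4·0 + 1/4·1/4 + 1/4·1/4 + 1/4·1/2 = 1/4.
Similarly for Rh via the father's Rh distribution: P(Rh+) = 5/8.
Independent loci: 1/4 × 5/8 = 5/32.

5/32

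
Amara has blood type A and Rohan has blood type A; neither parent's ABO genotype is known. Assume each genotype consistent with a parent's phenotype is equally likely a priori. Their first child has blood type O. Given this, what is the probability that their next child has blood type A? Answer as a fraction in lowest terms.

3/4

Possible genotypes: Amara ∈ {AA, AO}; Rohan ∈ {AA, AO}.
Weight each parental genotype pair by prior × P(type-O child):
  AO × AO: posterior weight 1; P(next child type A) = 3/4.
Weighted sum = 3/4.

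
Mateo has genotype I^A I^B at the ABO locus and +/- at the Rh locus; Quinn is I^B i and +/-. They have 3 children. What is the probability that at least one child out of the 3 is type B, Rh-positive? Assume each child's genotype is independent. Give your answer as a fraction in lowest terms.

ABO cross I^A I^B × I^B i → 1/4 A, 1/2 B, 1/4 AB.
Rh cross +/- × +/- → 3/4 Rh+, 1/4 Rh-; so P(type B, Rh-positive) = 1/2 × 3/4 = 3/8 per child.
P(none) = (5/8)^3 = 125/512; P(at least one) = 1 − 125/512 = 387/512.

387/512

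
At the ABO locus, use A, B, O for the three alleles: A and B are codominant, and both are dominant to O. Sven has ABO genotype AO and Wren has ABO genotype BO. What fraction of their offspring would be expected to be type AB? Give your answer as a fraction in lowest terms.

1/4

ABO cross AO × BO → offspring phenotypes: 1/4 O, 1/4 A, 1/4 B, 1/4 AB.
So P(type AB) = 1/4.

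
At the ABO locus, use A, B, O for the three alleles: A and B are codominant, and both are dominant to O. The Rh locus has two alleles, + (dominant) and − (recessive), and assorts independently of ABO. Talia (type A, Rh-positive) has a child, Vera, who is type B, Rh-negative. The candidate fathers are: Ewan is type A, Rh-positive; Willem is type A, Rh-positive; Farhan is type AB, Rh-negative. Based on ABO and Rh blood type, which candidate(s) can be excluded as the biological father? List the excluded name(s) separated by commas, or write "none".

Ewan, Willem

A candidate is excluded only if no genotype consistent with his phenotype could produce a type B, Rh-negative child with a type A, Rh-positive mother.
Ewan (type A, Rh+): no genotype consistent with that phenotype can produce a type-B Rh- child with a type-A mother.
Willem (type A, Rh+): no genotype consistent with that phenotype can produce a type-B Rh- child with a type-A mother.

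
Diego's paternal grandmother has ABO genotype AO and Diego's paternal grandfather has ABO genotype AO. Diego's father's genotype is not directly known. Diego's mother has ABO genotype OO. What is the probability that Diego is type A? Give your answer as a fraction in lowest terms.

Diego's father's ABO genotype from AO × AO: 1/4 AA, 1/2 AO, 1/4 OO.
Crossing each possibility with the mother OO and summing P(type A): 1/4·1 + 1/2·1/2 + 1/4·0 = 1/2.

1/2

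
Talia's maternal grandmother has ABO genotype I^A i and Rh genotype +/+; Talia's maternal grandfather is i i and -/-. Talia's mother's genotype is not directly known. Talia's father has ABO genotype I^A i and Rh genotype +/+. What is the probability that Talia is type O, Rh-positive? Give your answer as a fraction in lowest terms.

Talia's mother's ABO genotype from I^A i × i i: 1/2 I^A i, 1/2 i i.
Crossing each possibility with the father I^A i and summing P(type O): 1/2·1/4 + 1/2·1/2 = 3/8.
Similarly for Rh via the mother's Rh distribution: P(Rh+) = 1.
Independent loci: 3/8 × 1 = 3/8.

3/8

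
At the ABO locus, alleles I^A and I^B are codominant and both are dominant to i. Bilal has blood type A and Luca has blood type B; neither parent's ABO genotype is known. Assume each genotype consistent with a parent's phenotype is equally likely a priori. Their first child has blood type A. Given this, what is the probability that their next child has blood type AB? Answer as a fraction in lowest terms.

Possible genotypes: Bilal ∈ {I^A I^A, I^A i}; Luca ∈ {I^B I^B, I^B i}.
Weight each parental genotype pair by prior × P(type-A child):
  I^A I^A × I^B i: posterior weight 2/3; P(next child type AB) = 1/2.
  I^A i × I^B i: posterior weight 1/3; P(next child type AB) = 1/4.
Weighted sum = 5/12.

5/12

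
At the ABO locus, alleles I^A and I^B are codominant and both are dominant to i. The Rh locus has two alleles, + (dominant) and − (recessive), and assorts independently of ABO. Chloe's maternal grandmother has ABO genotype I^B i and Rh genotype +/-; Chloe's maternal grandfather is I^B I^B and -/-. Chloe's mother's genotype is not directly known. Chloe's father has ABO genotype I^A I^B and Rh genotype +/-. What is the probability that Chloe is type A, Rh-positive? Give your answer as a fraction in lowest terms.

Chloe's mother's ABO genotype from I^B i × I^B I^B: 1/2 I^B I^B, 1/2 I^B i.
Crossing each possibility with the father I^A I^B and summing P(type A): 1/2·0 + 1/2·1/4 = 1/8.
Similarly for Rh via the mother's Rh distribution: P(Rh+) = 5/8.
Independent loci: 1/8 × 5/8 = 5/64.

5/64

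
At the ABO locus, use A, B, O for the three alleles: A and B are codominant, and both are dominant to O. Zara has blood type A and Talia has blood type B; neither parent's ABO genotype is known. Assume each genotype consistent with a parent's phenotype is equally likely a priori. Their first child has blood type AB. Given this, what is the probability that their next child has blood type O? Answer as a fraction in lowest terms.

Possible genotypes: Zara ∈ {AA, AO}; Talia ∈ {BB, BO}.
Weight each parental genotype pair by prior × P(type-AB child):
  AA × BB: posterior weight 4/9; P(next child type O) = 0.
  AA × BO: posterior weight 2/9; P(next child type O) = 0.
  AO × BB: posterior weight 2/9; P(next child type O) = 0.
  AO × BO: posterior weight 1/9; P(next child type O) = 1/4.
Weighted sum = 1/36.

1/36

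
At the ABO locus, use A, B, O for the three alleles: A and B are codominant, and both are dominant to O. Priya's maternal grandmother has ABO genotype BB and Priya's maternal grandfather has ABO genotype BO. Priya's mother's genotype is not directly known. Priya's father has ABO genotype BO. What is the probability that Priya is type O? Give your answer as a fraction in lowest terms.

1/8

Priya's mother's ABO genotype from BB × BO: 1/2 BB, 1/2 BO.
Crossing each possibility with the father BO and summing P(type O): 1/2·0 + 1/2·1/4 = 1/8.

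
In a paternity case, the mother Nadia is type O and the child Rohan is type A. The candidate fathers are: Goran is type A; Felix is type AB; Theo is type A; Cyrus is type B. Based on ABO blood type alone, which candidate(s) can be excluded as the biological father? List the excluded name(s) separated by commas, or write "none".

Cyrus

A candidate is excluded only if no genotype consistent with his phenotype could produce a type A child with a type O mother.
Cyrus (type B): no genotype consistent with that phenotype can produce a type-A child with a type-O mother.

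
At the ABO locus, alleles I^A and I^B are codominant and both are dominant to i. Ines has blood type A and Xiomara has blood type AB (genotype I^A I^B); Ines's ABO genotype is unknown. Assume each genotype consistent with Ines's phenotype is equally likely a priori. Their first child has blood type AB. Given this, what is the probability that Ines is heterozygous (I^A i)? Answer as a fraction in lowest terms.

1/3

Possible genotypes: Ines ∈ {I^A I^A, I^A i}; Xiomara ∈ {I^A I^B}.
Weight each parental genotype pair by prior × P(type-AB child):
  I^A I^A × I^A I^B: posterior weight 2/3.
  I^A i × I^A I^B: posterior weight 1/3.
Sum the posterior weight over pairs where Ines is I^A i: 1/3.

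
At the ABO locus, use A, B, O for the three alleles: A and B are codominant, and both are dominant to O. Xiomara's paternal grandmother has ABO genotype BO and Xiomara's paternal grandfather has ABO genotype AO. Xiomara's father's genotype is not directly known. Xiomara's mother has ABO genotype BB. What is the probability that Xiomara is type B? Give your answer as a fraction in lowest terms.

Xiomara's father's ABO genotype from BO × AO: 1/4 AB, 1/4 AO, 1/4 BO, 1/4 OO.
Crossing each possibility with the mother BB and summing P(type B): 1/4·1/2 + 1/4·1/2 + 1/4·1 + 1/4·1 = 3/4.

3/4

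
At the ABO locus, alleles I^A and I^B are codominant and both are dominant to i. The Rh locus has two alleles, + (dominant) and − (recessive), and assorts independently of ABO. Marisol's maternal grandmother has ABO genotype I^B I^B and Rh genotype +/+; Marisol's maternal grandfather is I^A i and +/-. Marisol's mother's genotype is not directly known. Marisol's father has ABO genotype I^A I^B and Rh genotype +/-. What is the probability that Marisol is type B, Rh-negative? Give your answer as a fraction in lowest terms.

Marisol's mother's ABO genotype from I^B I^B × I^A i: 1/2 I^A I^B, 1/2 I^B i.
Crossing each possibility with the father I^A I^B and summing P(type B): 1/2·1/4 + 1/2·1/2 = 3/8.
Similarly for Rh via the mother's Rh distribution: P(Rh-) = 1/8.
Independent loci: 3/8 × 1/8 = 3/64.

3/64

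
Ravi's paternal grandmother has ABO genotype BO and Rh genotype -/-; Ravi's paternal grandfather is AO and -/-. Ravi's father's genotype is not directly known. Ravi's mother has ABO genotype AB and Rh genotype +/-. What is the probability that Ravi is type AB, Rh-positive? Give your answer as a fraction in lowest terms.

Ravi's father's ABO genotype from BO × AO: 1/4 AB, 1/4 AO, 1/4 BO, 1/4 OO.
Crossing each possibility with the mother AB and summing P(type AB): 1/4·1/2 + 1/4·1/4 + 1/4·1/4 + 1/4·0 = 1/4.
Similarly for Rh via the father's Rh distribution: P(Rh+) = 1/2.
Independent loci: 1/4 × 1/2 = 1/8.

1/8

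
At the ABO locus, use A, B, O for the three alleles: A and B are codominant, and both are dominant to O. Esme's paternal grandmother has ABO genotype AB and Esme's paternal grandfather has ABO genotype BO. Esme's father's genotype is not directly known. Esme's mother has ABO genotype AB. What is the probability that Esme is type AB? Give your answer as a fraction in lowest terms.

3/8

Esme's father's ABO genotype from AB × BO: 1/4 AB, 1/4 AO, 1/4 BB, 1/4 BO.
Crossing each possibility with the mother AB and summing P(type AB): 1/4·1/2 + 1/4·1/4 + 1/4·1/2 + 1/4·1/4 = 3/8.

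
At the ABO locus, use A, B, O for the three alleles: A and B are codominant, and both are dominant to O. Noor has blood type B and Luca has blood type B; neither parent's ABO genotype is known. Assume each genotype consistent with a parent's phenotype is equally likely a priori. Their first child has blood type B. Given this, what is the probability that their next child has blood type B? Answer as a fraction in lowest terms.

19/20

Possible genotypes: Noor ∈ {BB, BO}; Luca ∈ {BB, BO}.
Weight each parental genotype pair by prior × P(type-B child):
  BB × BB: posterior weight 4/15; P(next child type B) = 1.
  BB × BO: posterior weight 4/15; P(next child type B) = 1.
  BO × BB: posterior weight 4/15; P(next child type B) = 1.
  BO × BO: posterior weight 1/5; P(next child type B) = 3/4.
Weighted sum = 19/20.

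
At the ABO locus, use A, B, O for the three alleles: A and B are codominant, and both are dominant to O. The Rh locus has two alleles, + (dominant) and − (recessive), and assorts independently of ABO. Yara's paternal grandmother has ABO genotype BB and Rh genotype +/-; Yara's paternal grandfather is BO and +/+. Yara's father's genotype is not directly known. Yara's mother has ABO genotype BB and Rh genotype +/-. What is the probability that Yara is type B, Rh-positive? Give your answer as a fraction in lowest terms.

7/8

Yara's father's ABO genotype from BB × BO: 1/2 BB, 1/2 BO.
Crossing each possibility with the mother BB and summing P(type B): 1/2·1 + 1/2·1 = 1.
Similarly for Rh via the father's Rh distribution: P(Rh+) = 7/8.
Independent loci: 1 × 7/8 = 7/8.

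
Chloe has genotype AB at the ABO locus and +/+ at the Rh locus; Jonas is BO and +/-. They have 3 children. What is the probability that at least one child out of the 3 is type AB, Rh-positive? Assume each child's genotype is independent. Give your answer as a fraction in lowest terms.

37/64

ABO cross AB × BO → 1/4 A, 1/2 B, 1/4 AB.
Rh cross +/+ × +/- → 1 Rh+; so P(type AB, Rh-positive) = 1/4 × 1 = 1/4 per child.
P(none) = (3/4)^3 = 27/64; P(at least one) = 1 − 27/64 = 37/64.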